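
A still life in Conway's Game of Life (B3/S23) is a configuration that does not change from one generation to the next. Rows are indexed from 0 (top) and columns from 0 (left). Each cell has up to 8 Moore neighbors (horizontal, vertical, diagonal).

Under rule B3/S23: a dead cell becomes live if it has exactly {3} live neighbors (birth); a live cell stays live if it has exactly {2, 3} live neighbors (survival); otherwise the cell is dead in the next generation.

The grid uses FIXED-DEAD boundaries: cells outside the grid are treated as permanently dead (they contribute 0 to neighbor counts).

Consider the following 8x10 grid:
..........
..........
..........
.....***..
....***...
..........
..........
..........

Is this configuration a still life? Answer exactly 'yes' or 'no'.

Compute generation 1 and compare to generation 0 (given above):
Generation 1:
..........
..........
......*...
....*..*..
....*..*..
.....*....
..........
..........
Cell (2,6) differs: gen0=0 vs gen1=1 -> NOT a still life.

Answer: no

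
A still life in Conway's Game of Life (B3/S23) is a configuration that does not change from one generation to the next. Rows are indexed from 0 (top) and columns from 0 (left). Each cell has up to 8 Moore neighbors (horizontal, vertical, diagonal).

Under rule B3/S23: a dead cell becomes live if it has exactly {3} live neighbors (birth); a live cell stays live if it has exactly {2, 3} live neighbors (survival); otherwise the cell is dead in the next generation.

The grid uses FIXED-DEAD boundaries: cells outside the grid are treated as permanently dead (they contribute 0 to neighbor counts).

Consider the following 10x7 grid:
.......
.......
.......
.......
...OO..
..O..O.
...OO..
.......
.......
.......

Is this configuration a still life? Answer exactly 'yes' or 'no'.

Compute generation 1 and compare to generation 0 (given above):
Generation 1:
.......
.......
.......
.......
...OO..
..O..O.
...OO..
.......
.......
.......
The grids are IDENTICAL -> still life.

Answer: yes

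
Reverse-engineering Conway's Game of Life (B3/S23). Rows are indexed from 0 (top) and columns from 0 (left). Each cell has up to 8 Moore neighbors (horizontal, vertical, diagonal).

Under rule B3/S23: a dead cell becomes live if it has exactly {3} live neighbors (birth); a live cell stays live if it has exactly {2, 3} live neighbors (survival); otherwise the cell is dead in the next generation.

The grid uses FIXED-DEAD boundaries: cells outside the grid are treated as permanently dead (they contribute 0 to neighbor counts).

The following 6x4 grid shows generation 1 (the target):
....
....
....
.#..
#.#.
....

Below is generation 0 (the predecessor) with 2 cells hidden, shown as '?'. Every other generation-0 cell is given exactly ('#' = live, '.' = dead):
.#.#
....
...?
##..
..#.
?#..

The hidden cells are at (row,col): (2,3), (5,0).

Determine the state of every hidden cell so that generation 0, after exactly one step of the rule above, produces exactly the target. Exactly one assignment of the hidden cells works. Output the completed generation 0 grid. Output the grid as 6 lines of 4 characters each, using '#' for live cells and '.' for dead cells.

Answer: .#.#
....
....
##..
..#.
.#..

Derivation:
Hidden generation-0 cells (in order): (2,3), (5,0).
A hidden cell only influences target cells in its own 3x3 neighborhood. Try each of the 2^2 = 4 assignments, step the completed generation 0 forward once under B3/S23, and compare with the target:
  (2,3)=. (5,0)=. -> step reproduces the target at every cell -> ACCEPT
  (2,3)=. (5,0)=# -> step gives (4,0)='.' but target has '#' -> reject
  (2,3)=# (5,0)=. -> step gives (1,2)='#' but target has '.' -> reject
  (2,3)=# (5,0)=# -> step gives (1,2)='#' but target has '.' -> reject
Unique solution: (2,3)=dead, (5,0)=dead.
Check: live-neighbor counts of every cell in the completed generation 0:
1020
1121
2210
1221
3421
1121
Applying B3/S23 to generation 0 with these counts gives:
....
....
....
.#..
#.#.
....
which matches the target exactly.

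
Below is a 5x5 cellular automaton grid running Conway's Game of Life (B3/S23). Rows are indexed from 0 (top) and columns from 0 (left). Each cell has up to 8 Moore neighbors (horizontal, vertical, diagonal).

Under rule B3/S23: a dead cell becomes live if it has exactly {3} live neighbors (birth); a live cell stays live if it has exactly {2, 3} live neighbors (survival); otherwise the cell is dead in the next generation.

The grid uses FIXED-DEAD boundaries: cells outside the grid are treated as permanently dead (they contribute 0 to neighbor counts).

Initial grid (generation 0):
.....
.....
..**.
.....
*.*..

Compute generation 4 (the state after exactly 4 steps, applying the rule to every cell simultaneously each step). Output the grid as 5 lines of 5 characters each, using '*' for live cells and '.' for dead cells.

Simulating step by step:
Generation 0 (given above): 4 live cells
Generation 1: 3 live cells
.....
.....
.....
.***.
.....
Generation 2: 3 live cells
.....
.....
..*..
..*..
..*..
Generation 3: 3 live cells
.....
.....
.....
.***.
.....
Generation 4: 3 live cells
(generation 4 grid is the final answer)

Answer: .....
.....
..*..
..*..
..*..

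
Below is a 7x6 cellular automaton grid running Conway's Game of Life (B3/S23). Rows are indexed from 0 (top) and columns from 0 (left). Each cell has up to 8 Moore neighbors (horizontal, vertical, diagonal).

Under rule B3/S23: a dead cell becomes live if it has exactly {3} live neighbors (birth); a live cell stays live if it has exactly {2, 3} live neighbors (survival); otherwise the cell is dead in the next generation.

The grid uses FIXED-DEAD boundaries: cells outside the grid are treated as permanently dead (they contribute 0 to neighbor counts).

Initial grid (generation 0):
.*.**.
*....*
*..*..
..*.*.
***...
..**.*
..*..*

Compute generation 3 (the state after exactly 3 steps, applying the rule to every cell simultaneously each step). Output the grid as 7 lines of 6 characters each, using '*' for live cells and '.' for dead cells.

Answer: ***...
**.*..
*.**..
....**
.**.**
....**
...*..

Derivation:
Simulating step by step:
Generation 0 (given above): 17 live cells
Generation 1: 16 live cells
....*.
****..
.*.**.
*.*...
....*.
...**.
..***.
Generation 2: 14 live cells
.***..
**....
....*.
.**.*.
....*.
..*..*
..*.*.
Generation 3: 18 live cells
(generation 3 grid is the final answer)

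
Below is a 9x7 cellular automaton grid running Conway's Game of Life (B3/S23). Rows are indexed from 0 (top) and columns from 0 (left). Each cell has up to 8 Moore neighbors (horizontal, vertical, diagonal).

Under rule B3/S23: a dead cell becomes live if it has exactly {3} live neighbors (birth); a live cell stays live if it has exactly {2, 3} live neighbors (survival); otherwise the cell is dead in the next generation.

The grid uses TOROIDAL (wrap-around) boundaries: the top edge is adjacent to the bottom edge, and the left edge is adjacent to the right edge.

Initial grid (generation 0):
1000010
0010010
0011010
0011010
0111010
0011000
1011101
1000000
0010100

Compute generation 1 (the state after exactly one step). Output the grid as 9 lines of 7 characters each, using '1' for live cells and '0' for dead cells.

Simulating step by step:
Generation 0 (given above): 24 live cells
Generation 1: 29 live cells
(generation 1 grid is the final answer)

Answer: 0101111
0111010
0100011
0000011
0100000
1000011
1010101
1010111
0100001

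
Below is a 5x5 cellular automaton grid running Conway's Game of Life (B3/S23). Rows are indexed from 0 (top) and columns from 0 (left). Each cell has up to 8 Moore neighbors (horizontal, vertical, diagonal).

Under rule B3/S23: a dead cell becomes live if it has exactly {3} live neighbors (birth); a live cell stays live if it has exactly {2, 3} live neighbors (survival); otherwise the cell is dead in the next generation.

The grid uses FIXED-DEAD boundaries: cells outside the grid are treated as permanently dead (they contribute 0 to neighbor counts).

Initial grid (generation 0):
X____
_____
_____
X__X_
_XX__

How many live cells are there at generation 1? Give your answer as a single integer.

Answer: 4

Derivation:
Simulating step by step:
Generation 0 (given above): 5 live cells
Generation 1: 4 live cells
_____
_____
_____
_XX__
_XX__
Population at generation 1: 4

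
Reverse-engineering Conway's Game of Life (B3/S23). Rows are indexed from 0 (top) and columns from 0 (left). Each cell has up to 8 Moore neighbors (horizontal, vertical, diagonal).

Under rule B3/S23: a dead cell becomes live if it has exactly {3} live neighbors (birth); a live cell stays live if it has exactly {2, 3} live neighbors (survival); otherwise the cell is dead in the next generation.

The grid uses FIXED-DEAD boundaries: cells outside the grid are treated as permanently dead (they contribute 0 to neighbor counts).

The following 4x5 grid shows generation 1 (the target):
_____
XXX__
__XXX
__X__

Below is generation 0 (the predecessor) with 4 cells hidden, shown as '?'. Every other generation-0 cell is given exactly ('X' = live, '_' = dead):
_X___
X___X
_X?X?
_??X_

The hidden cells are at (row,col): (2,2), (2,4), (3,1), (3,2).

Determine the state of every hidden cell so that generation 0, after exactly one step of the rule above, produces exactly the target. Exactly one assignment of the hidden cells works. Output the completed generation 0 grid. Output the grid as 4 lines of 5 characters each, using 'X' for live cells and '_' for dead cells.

Hidden generation-0 cells (in order): (2,2), (2,4), (3,1), (3,2).
A hidden cell only influences target cells in its own 3x3 neighborhood. Try each of the 2^4 = 16 assignments, step the completed generation 0 forward once under B3/S23, and compare with the target:
  (2,2)=_ (2,4)=_ (3,1)=_ (3,2)=_ -> step reproduces the target at every cell -> ACCEPT
  (2,2)=_ (2,4)=_ (3,1)=_ (3,2)=X -> step gives (2,1)='X' but target has '_' -> reject
  (2,2)=_ (2,4)=_ (3,1)=X (3,2)=_ -> step gives (2,0)='X' but target has '_' -> reject
  (2,2)=_ (2,4)=_ (3,1)=X (3,2)=X -> step gives (2,0)='X' but target has '_' -> reject
  (2,2)=_ (2,4)=X (3,1)=_ (3,2)=_ -> step gives (1,3)='X' but target has '_' -> reject
  (2,2)=_ (2,4)=X (3,1)=_ (3,2)=X -> step gives (1,3)='X' but target has '_' -> reject
  (2,2)=_ (2,4)=X (3,1)=X (3,2)=_ -> step gives (1,3)='X' but target has '_' -> reject
  (2,2)=_ (2,4)=X (3,1)=X (3,2)=X -> step gives (1,3)='X' but target has '_' -> reject
  (2,2)=X (2,4)=_ (3,1)=_ (3,2)=_ -> step gives (1,1)='_' but target has 'X' -> reject
  (2,2)=X (2,4)=_ (3,1)=_ (3,2)=X -> step gives (1,1)='_' but target has 'X' -> reject
  (2,2)=X (2,4)=_ (3,1)=X (3,2)=_ -> step gives (1,1)='_' but target has 'X' -> reject
  (2,2)=X (2,4)=_ (3,1)=X (3,2)=X -> step gives (1,1)='_' but target has 'X' -> reject
  (2,2)=X (2,4)=X (3,1)=_ (3,2)=_ -> step gives (1,1)='_' but target has 'X' -> reject
  (2,2)=X (2,4)=X (3,1)=_ (3,2)=X -> step gives (1,1)='_' but target has 'X' -> reject
  (2,2)=X (2,4)=X (3,1)=X (3,2)=_ -> step gives (1,1)='_' but target has 'X' -> reject
  (2,2)=X (2,4)=X (3,1)=X (3,2)=X -> step gives (1,1)='_' but target has 'X' -> reject
Unique solution: (2,2)=dead, (2,4)=dead, (3,1)=dead, (3,2)=dead.
Check: live-neighbor counts of every cell in the completed generation 0:
21111
23321
21323
11312
Applying B3/S23 to generation 0 with these counts gives:
_____
XXX__
__XXX
__X__
which matches the target exactly.

Answer: _X___
X___X
_X_X_
___X_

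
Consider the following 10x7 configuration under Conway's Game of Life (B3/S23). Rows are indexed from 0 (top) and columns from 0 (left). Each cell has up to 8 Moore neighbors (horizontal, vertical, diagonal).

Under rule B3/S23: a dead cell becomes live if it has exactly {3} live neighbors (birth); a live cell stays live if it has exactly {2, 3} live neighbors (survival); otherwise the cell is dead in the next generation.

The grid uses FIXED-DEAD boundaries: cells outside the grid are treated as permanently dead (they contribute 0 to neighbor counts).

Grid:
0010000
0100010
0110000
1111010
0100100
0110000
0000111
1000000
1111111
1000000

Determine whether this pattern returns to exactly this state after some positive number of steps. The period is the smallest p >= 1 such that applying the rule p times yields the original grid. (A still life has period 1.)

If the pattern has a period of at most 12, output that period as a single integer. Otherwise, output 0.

Answer: 0

Derivation:
Simulating and comparing each generation to the original:
Gen 0 (original, given above): 26 live cells
Gen 1: 25 live cells, differs from original
Gen 2: 20 live cells, differs from original
Gen 3: 22 live cells, differs from original
Gen 4: 20 live cells, differs from original
Gen 5: 15 live cells, differs from original
Gen 6: 14 live cells, differs from original
Gen 7: 13 live cells, differs from original
Gen 8: 18 live cells, differs from original
Gen 9: 15 live cells, differs from original
Gen 10: 17 live cells, differs from original
Gen 11: 12 live cells, differs from original
Gen 12: 13 live cells, differs from original
No period found within 12 steps.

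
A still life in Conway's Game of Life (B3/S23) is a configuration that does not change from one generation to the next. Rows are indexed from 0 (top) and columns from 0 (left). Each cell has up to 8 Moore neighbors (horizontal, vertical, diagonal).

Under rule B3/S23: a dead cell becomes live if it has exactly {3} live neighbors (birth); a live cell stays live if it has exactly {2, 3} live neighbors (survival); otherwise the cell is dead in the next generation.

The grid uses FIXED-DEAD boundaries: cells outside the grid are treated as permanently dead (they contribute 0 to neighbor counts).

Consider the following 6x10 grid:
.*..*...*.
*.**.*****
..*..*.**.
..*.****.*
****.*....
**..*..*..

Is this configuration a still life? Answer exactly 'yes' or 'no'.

Answer: no

Derivation:
Compute generation 1 and compare to generation 0 (given above):
Generation 1:
.******.**
..**.*...*
..*.......
.......*..
*......**.
*..**.....
Cell (0,2) differs: gen0=0 vs gen1=1 -> NOT a still life.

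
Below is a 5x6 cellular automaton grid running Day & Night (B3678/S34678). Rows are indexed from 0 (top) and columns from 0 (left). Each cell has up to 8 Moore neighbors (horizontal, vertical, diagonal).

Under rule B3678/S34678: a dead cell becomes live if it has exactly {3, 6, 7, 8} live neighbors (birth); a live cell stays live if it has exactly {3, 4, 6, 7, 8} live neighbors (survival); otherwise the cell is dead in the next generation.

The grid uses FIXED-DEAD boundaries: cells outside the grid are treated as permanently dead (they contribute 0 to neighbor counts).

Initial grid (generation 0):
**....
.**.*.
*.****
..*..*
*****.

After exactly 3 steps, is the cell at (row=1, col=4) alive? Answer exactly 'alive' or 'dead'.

Answer: alive

Derivation:
Simulating step by step:
Generation 0 (given above): 17 live cells
Generation 1: 16 live cells
.**...
..*.**
..*.**
**.***
.***..
Generation 2: 14 live cells
...*..
..*.**
..***.
.**..*
****..
Generation 3: 11 live cells
....*.
..***.
..*.*.
*.**..
.**...

Cell (1,4) at generation 3: 1 -> alive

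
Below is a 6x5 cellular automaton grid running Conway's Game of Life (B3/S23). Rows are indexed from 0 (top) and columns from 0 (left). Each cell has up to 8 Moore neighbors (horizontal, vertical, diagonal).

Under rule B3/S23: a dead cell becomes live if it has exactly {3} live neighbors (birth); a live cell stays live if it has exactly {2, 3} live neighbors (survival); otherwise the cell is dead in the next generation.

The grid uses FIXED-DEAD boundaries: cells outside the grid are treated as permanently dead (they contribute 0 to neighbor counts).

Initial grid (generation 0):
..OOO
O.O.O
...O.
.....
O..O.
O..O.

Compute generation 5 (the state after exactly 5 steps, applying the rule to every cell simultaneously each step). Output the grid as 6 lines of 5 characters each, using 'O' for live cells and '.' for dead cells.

Simulating step by step:
Generation 0 (given above): 11 live cells
Generation 1: 7 live cells
.OO.O
.OO.O
...O.
.....
.....
.....
Generation 2: 6 live cells
.OO..
.O..O
..OO.
.....
.....
.....
Generation 3: 5 live cells
.OO..
.O...
..OO.
.....
.....
.....
Generation 4: 5 live cells
.OO..
.O.O.
..O..
.....
.....
.....
Generation 5: 5 live cells
(generation 5 grid is the final answer)

Answer: .OO..
.O.O.
..O..
.....
.....
.....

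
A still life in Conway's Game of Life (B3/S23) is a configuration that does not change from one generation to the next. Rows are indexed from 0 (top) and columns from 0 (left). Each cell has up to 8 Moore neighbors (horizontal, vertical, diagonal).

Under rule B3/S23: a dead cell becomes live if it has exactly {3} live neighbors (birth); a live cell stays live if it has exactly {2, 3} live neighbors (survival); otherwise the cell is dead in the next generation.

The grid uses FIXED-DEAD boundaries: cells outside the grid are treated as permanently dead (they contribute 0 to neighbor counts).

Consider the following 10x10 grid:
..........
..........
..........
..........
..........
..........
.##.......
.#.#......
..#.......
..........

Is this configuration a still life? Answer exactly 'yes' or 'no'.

Compute generation 1 and compare to generation 0 (given above):
Generation 1:
..........
..........
..........
..........
..........
..........
.##.......
.#.#......
..#.......
..........
The grids are IDENTICAL -> still life.

Answer: yes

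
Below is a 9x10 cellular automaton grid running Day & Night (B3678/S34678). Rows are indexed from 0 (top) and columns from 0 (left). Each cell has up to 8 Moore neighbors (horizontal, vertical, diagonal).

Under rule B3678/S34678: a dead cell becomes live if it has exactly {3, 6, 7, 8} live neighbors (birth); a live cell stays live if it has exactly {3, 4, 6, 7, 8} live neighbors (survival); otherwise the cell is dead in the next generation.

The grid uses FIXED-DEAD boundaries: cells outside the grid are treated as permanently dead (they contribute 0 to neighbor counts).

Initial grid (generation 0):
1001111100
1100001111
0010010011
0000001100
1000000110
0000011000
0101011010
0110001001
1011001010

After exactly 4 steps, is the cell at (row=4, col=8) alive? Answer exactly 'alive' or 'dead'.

Answer: alive

Derivation:
Simulating step by step:
Generation 0 (given above): 37 live cells
Generation 1: 30 live cells
0100011100
0111000001
0100000101
0000001101
0000010100
0000111010
0000111000
1100101010
0010000100
Generation 2: 20 live cells
0000000000
1110000100
0000001000
0000001100
0000111100
0000110000
0001111000
0001001000
0100000000
Generation 3: 13 live cells
0100000000
0000000000
0100001000
0000000100
0000100100
0000111100
0001001000
0010000000
0000000000
Generation 4: 11 live cells
0000000000
0000000000
0000000000
0000001000
0000000110
0001111100
0000101100
0000000000
0000000000

Cell (4,8) at generation 4: 1 -> alive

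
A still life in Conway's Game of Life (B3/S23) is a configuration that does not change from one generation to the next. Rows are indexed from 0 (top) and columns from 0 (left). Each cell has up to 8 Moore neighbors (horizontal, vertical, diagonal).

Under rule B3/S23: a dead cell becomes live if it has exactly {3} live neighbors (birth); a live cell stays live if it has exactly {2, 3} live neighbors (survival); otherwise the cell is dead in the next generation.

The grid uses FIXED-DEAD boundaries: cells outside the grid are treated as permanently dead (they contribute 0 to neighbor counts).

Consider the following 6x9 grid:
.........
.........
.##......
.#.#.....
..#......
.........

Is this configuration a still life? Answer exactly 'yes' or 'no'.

Compute generation 1 and compare to generation 0 (given above):
Generation 1:
.........
.........
.##......
.#.#.....
..#......
.........
The grids are IDENTICAL -> still life.

Answer: yes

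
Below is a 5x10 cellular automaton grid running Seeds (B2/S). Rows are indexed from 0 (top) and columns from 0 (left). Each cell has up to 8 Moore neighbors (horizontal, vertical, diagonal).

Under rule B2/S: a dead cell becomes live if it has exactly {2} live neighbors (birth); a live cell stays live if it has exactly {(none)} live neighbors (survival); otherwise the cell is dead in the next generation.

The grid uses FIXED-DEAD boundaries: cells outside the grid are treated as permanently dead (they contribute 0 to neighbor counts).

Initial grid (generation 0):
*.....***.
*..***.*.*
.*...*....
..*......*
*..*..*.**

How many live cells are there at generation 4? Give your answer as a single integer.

Answer: 7

Derivation:
Simulating step by step:
Generation 0 (given above): 19 live cells
Generation 1: 15 live cells
.*.*.....*
..*.......
*........*
*..*****..
.**....*..
Generation 2: 9 live cells
..........
*..*....**
..*....**.
..........
*.......*.
Generation 3: 8 live cells
........**
.**.......
.*.*......
.*.......*
..........
Generation 4: 7 live cells
.**.......
*..*....**
..........
*.........
..........
Population at generation 4: 7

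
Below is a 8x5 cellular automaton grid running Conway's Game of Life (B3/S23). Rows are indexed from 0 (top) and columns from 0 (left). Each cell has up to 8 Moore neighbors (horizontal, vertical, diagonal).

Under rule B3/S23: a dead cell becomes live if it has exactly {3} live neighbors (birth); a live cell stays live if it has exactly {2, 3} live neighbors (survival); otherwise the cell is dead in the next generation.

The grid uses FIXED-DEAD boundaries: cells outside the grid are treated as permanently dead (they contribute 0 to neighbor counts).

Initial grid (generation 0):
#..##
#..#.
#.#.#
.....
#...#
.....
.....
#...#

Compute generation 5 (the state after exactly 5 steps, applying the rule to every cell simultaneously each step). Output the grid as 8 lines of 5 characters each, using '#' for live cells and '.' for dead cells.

Simulating step by step:
Generation 0 (given above): 12 live cells
Generation 1: 8 live cells
...##
#.#..
.#.#.
.#.#.
.....
.....
.....
.....
Generation 2: 7 live cells
...#.
.##.#
##.#.
.....
.....
.....
.....
.....
Generation 3: 8 live cells
..##.
##..#
##.#.
.....
.....
.....
.....
.....
Generation 4: 8 live cells
.###.
#...#
###..
.....
.....
.....
.....
.....
Generation 5: 7 live cells
(generation 5 grid is the final answer)

Answer: .###.
#....
##...
.#...
.....
.....
.....
.....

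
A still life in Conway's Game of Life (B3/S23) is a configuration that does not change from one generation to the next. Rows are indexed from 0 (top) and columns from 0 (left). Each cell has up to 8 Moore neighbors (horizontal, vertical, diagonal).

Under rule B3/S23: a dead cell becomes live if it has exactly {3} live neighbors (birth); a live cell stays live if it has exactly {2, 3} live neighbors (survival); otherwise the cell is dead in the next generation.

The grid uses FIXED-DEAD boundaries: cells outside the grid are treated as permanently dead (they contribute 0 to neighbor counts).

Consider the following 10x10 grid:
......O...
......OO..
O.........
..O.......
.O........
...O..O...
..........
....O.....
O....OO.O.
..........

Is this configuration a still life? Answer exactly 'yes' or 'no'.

Compute generation 1 and compare to generation 0 (given above):
Generation 1:
......OO..
......OO..
..........
.O........
..O.......
..........
..........
.....O....
.....O....
..........
Cell (0,7) differs: gen0=0 vs gen1=1 -> NOT a still life.

Answer: no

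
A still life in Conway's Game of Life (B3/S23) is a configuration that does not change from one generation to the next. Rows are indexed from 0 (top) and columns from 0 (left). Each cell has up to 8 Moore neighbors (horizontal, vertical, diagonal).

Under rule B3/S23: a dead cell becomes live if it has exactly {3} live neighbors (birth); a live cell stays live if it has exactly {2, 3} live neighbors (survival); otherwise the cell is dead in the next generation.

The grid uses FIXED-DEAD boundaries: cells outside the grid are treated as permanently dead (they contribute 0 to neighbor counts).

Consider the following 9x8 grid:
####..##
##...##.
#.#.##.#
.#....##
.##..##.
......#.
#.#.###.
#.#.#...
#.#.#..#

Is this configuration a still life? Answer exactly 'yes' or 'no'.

Compute generation 1 and compare to generation 0 (given above):
Generation 1:
#.#..###
........
#.#.#..#
#..##..#
.##..#..
..###..#
....#.#.
#.#.#.#.
........
Cell (0,1) differs: gen0=1 vs gen1=0 -> NOT a still life.

Answer: no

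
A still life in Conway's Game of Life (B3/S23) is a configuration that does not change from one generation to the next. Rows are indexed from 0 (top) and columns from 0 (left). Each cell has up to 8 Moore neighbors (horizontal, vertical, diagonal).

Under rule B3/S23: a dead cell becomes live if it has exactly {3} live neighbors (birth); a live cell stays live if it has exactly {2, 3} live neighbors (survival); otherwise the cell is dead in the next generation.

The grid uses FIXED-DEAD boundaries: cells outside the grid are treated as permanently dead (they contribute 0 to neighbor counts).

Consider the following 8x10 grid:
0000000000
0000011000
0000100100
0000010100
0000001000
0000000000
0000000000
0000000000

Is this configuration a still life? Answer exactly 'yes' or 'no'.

Answer: yes

Derivation:
Compute generation 1 and compare to generation 0 (given above):
Generation 1:
0000000000
0000011000
0000100100
0000010100
0000001000
0000000000
0000000000
0000000000
The grids are IDENTICAL -> still life.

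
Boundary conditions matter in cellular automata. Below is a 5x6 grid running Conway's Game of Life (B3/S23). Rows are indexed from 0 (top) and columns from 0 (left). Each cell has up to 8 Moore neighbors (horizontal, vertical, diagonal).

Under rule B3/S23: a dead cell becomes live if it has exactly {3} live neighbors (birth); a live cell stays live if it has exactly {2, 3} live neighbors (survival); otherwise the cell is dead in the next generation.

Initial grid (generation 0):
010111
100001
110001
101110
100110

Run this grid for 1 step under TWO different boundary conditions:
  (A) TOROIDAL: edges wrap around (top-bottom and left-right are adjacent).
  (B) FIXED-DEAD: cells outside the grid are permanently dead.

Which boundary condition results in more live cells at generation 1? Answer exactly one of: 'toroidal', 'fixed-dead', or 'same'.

Under TOROIDAL boundary, generation 1:
011100
001000
001100
001000
100000
Population = 8

Under FIXED-DEAD boundary, generation 1:
000011
101001
101101
101001
011010
Population = 15

Comparison: toroidal=8, fixed-dead=15 -> fixed-dead

Answer: fixed-dead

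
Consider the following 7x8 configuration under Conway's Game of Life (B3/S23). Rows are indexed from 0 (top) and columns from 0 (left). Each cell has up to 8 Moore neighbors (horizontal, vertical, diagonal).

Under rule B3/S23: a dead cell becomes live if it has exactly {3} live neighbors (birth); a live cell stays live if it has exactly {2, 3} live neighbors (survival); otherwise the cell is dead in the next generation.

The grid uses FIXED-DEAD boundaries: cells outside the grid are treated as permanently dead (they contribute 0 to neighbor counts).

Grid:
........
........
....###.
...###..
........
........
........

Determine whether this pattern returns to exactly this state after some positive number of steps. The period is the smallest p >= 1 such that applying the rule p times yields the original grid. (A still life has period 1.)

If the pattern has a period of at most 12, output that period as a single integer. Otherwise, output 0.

Simulating and comparing each generation to the original:
Gen 0 (original, given above): 6 live cells
Gen 1: 6 live cells, differs from original
Gen 2: 6 live cells, MATCHES original -> period = 2

Answer: 2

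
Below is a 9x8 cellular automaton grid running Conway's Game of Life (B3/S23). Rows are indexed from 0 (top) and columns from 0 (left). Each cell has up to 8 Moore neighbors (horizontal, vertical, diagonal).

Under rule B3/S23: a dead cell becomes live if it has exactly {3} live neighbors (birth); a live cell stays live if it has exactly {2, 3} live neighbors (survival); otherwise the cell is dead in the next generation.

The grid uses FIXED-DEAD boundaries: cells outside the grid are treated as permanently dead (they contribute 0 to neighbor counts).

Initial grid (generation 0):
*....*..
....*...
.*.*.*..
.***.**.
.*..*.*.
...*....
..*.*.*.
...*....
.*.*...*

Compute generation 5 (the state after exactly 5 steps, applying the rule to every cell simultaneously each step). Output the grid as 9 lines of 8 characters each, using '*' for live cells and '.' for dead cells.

Answer: ....*.*.
.......*
..*....*
..**....
..*.....
........
.***.*..
..*.*...
...**...

Derivation:
Simulating step by step:
Generation 0 (given above): 22 live cells
Generation 1: 21 live cells
........
....**..
.*.*.**.
**.*..*.
.*..*.*.
..***...
..*.*...
...**...
..*.....
Generation 2: 23 live cells
........
....***.
**.*..*.
**.*..**
**..*...
.**.*...
..*..*..
..*.*...
...*....
Generation 3: 24 live cells
.....*..
....***.
**.*....
...*****
....**..
*.*.**..
..*.**..
..*.*...
...*....
Generation 4: 19 live cells
....***.
....***.
..**...*
..**..*.
........
.*....*.
..*.....
..*.**..
...*....
Generation 5: 16 live cells
(generation 5 grid is the final answer)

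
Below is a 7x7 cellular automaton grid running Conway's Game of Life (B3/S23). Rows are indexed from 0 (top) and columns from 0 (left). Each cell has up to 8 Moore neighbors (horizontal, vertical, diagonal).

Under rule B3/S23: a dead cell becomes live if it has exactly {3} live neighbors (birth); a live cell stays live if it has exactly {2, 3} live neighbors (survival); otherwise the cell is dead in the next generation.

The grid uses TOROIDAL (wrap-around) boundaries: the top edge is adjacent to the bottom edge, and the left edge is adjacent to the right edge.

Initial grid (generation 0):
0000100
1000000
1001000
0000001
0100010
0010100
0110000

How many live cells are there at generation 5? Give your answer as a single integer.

Simulating step by step:
Generation 0 (given above): 11 live cells
Generation 1: 10 live cells
0100000
0000000
1000001
1000001
0000010
0011000
0110000
Generation 2: 13 live cells
0110000
1000000
1000001
1000010
0000001
0111000
0101000
Generation 3: 18 live cells
1110000
1000001
1100000
1000010
1110001
1101000
1001000
Generation 4: 9 live cells
0010000
0010001
0100000
0010000
0010000
0001000
0001001
Generation 5: 14 live cells
0011000
0110000
0110000
0110000
0011000
0011000
0011000
Population at generation 5: 14

Answer: 14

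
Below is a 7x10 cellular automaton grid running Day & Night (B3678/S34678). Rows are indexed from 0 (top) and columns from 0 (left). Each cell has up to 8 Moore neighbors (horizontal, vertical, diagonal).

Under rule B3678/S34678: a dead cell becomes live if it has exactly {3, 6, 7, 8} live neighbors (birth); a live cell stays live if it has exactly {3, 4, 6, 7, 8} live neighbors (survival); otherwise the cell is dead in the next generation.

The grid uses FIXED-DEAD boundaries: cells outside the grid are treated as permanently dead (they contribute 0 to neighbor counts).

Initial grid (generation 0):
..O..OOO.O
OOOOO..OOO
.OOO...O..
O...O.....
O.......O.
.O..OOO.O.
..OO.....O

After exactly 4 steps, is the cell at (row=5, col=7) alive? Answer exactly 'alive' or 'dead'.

Simulating step by step:
Generation 0 (given above): 29 live cells
Generation 1: 19 live cells
..O.O.OO..
..O.OO.O..
..........
..OO......
.O..O..O..
..OO...O.O
....OO....
Generation 2: 10 live cells
......O...
.....O....
..O.O.....
..........
........O.
...O.OO.O.
...O......
Generation 3: 4 live cells
..........
..........
..........
..........
.......O..
....O..O..
....O.....
Generation 4: 0 live cells
..........
..........
..........
..........
..........
..........
..........

Cell (5,7) at generation 4: 0 -> dead

Answer: dead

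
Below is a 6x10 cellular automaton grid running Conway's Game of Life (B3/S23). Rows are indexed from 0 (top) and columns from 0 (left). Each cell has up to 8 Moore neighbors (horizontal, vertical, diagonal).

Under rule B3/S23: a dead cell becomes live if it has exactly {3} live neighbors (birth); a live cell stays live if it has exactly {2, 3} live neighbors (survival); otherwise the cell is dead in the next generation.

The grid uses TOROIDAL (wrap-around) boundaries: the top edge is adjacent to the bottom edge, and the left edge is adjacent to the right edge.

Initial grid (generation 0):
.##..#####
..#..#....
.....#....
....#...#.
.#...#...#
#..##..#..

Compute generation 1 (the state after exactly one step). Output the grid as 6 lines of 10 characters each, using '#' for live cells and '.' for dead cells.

Answer: ###..#.###
.##.##.##.
....##....
....##....
#..#.#..##
...##..#..

Derivation:
Simulating step by step:
Generation 0 (given above): 19 live cells
Generation 1: 25 live cells
(generation 1 grid is the final answer)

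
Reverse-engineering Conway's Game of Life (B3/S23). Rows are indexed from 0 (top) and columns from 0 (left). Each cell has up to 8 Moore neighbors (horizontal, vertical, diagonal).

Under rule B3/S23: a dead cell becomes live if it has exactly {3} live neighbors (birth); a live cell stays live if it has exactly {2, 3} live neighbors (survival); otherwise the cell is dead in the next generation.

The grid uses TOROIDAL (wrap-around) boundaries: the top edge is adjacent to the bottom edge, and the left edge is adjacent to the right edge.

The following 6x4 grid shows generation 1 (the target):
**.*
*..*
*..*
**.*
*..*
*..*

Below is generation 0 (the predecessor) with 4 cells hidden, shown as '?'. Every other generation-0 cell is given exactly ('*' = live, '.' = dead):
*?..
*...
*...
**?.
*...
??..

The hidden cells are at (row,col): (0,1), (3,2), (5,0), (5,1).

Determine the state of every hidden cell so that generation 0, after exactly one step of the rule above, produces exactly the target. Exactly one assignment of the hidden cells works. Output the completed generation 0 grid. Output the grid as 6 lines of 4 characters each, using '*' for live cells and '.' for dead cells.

Answer: **..
*...
*...
**..
*...
*...

Derivation:
Hidden generation-0 cells (in order): (0,1), (3,2), (5,0), (5,1).
A hidden cell only influences target cells in its own 3x3 neighborhood. Try each of the 2^4 = 16 assignments, step the completed generation 0 forward once under B3/S23, and compare with the target:
  (0,1)=. (3,2)=. (5,0)=. (5,1)=. -> step gives (0,0)='.' but target has '*' -> reject
  (0,1)=. (3,2)=. (5,0)=. (5,1)=* -> step gives (0,3)='.' but target has '*' -> reject
  (0,1)=. (3,2)=. (5,0)=* (5,1)=. -> step gives (1,1)='*' but target has '.' -> reject
  (0,1)=. (3,2)=. (5,0)=* (5,1)=* -> step gives (0,1)='.' but target has '*' -> reject
  (0,1)=. (3,2)=* (5,0)=. (5,1)=. -> step gives (0,0)='.' but target has '*' -> reject
  (0,1)=. (3,2)=* (5,0)=. (5,1)=* -> step gives (0,3)='.' but target has '*' -> reject
  (0,1)=. (3,2)=* (5,0)=* (5,1)=. -> step gives (1,1)='*' but target has '.' -> reject
  (0,1)=. (3,2)=* (5,0)=* (5,1)=* -> step gives (0,1)='.' but target has '*' -> reject
  (0,1)=* (3,2)=. (5,0)=. (5,1)=. -> step gives (0,3)='.' but target has '*' -> reject
  (0,1)=* (3,2)=. (5,0)=. (5,1)=* -> step gives (0,3)='.' but target has '*' -> reject
  (0,1)=* (3,2)=. (5,0)=* (5,1)=. -> step reproduces the target at every cell -> ACCEPT
  (0,1)=* (3,2)=. (5,0)=* (5,1)=* -> step gives (0,0)='.' but target has '*' -> reject
  (0,1)=* (3,2)=* (5,0)=. (5,1)=. -> step gives (0,3)='.' but target has '*' -> reject
  (0,1)=* (3,2)=* (5,0)=. (5,1)=* -> step gives (0,3)='.' but target has '*' -> reject
  (0,1)=* (3,2)=* (5,0)=* (5,1)=. -> step gives (2,3)='.' but target has '*' -> reject
  (0,1)=* (3,2)=* (5,0)=* (5,1)=* -> step gives (0,0)='.' but target has '*' -> reject
Unique solution: (0,1)=live, (3,2)=dead, (5,0)=live, (5,1)=dead.
Check: live-neighbor counts of every cell in the completed generation 0:
3313
3413
3413
3313
3413
3413
Applying B3/S23 to generation 0 with these counts gives:
**.*
*..*
*..*
**.*
*..*
*..*
which matches the target exactly.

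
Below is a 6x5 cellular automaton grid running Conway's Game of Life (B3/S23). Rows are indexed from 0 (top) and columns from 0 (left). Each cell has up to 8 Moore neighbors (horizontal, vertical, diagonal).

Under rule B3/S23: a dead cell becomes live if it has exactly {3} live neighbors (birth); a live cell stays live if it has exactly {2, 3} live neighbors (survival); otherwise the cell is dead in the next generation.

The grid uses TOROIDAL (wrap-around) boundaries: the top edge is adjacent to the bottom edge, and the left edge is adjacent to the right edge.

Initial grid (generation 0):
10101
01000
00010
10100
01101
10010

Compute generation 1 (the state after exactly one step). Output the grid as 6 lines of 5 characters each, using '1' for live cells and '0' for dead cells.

Answer: 10111
11111
01100
10101
00101
00000

Derivation:
Simulating step by step:
Generation 0 (given above): 12 live cells
Generation 1: 16 live cells
(generation 1 grid is the final answer)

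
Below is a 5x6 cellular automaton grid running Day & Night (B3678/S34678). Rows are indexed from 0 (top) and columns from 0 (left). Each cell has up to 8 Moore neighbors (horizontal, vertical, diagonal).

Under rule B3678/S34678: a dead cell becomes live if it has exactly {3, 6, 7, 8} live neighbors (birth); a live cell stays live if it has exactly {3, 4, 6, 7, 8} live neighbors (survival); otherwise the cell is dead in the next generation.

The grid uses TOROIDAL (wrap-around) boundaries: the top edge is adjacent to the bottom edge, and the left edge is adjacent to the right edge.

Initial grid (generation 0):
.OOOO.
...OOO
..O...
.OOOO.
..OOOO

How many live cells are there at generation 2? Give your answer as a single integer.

Simulating step by step:
Generation 0 (given above): 16 live cells
Generation 1: 18 live cells
O..OO.
.O..O.
.OOO.O
.O.OOO
O.OOOO
Generation 2: 18 live cells
O....O
.O..O.
.O.OOO
OOOOO.
O.OOOO
Population at generation 2: 18

Answer: 18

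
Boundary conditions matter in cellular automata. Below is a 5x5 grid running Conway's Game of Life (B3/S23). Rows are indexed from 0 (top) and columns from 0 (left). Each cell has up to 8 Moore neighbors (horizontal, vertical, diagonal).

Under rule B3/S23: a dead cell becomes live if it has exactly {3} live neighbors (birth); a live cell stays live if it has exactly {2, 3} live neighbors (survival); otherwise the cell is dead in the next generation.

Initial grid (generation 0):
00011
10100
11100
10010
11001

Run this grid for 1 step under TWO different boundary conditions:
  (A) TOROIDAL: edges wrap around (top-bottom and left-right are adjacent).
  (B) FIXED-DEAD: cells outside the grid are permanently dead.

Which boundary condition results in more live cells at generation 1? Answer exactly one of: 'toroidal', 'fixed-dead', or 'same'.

Under TOROIDAL boundary, generation 1:
00110
10100
10110
00010
01100
Population = 10

Under FIXED-DEAD boundary, generation 1:
00010
10100
10110
00010
11000
Population = 9

Comparison: toroidal=10, fixed-dead=9 -> toroidal

Answer: toroidal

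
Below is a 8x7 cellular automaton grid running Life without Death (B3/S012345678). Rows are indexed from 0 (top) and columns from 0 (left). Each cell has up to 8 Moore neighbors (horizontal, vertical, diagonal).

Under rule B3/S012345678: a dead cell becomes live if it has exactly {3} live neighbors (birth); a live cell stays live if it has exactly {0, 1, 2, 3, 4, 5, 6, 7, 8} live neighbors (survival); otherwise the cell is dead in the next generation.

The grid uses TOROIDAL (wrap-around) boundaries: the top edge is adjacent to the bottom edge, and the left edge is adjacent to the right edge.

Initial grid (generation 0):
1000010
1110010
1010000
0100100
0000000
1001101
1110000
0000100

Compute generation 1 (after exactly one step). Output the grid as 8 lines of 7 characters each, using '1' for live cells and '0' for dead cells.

Simulating step by step:
Generation 0 (given above): 18 live cells
Generation 1: 31 live cells
(generation 1 grid is the final answer)

Answer: 1000110
1110010
1011001
0100100
1001110
1011101
1110111
1000101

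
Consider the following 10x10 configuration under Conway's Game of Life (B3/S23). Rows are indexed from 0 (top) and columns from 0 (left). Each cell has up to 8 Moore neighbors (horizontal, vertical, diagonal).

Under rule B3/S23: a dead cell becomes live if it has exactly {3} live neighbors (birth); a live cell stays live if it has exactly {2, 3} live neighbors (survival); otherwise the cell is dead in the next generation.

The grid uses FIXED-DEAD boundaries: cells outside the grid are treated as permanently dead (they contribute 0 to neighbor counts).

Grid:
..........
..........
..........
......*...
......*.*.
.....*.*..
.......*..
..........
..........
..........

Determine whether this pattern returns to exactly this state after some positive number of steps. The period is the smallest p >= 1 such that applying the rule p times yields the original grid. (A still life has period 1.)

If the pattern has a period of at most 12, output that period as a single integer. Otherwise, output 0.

Answer: 2

Derivation:
Simulating and comparing each generation to the original:
Gen 0 (original, given above): 6 live cells
Gen 1: 6 live cells, differs from original
Gen 2: 6 live cells, MATCHES original -> period = 2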